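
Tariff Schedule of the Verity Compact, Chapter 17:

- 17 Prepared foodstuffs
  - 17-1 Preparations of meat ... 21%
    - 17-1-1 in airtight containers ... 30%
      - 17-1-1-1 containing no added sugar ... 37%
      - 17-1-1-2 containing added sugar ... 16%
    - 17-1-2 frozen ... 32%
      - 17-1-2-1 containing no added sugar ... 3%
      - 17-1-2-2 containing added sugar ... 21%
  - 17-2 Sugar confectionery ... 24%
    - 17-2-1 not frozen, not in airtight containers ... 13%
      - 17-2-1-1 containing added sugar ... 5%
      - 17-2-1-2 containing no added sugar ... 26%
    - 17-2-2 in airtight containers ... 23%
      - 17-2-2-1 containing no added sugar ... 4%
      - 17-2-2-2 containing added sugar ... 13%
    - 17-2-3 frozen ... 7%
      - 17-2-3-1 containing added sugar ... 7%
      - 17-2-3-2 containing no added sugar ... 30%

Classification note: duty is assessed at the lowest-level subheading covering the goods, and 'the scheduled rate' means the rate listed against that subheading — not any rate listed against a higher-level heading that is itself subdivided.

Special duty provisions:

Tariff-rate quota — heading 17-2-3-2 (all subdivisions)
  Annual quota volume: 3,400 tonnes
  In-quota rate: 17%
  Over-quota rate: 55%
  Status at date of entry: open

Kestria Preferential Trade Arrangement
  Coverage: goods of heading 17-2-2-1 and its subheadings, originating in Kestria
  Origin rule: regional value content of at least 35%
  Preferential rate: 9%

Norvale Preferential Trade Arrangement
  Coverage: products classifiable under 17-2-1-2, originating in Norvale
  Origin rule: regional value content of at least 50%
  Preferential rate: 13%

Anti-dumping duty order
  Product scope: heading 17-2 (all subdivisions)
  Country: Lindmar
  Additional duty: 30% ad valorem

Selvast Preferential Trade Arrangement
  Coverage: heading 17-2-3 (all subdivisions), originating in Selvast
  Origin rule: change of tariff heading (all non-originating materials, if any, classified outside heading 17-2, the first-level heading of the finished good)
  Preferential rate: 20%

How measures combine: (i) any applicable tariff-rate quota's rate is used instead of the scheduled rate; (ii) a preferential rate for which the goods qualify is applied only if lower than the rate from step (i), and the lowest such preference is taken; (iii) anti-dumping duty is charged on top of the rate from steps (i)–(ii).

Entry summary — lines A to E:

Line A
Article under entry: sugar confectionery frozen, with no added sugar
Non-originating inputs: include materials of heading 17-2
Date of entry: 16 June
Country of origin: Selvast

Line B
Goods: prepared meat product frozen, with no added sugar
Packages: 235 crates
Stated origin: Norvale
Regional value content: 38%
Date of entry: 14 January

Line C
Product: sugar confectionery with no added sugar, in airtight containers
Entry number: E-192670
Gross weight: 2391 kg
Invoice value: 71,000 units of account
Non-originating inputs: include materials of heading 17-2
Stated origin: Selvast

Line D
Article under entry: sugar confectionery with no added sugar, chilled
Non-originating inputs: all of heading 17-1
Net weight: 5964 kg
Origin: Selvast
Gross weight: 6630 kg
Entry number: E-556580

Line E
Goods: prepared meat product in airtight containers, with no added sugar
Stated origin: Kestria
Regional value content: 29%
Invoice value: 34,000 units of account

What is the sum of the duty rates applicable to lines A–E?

87%

Line A: sugar confectionery → 17-2; frozen → 17-2-3; with no added sugar → 17-2-3-2. Scheduled 30%. quota on 17-2-3-2 open → in-quota 17%; Selvast agreement on 17-2-3: CTH not met. → 17%.
Line B: prepared meat product → 17-1; frozen → 17-1-2; with no added sugar → 17-1-2-1. Scheduled 3%. Norvale agreement on 17-2-1-2: 17-1-2-1 not covered. → 3%.
Line C: sugar confectionery → 17-2; in airtight containers → 17-2-2; with no added sugar → 17-2-2-1. Scheduled 4%. Selvast agreement on 17-2-3: 17-2-2-1 not covered. → 4%.
Line D: sugar confectionery → 17-2; chilled → 17-2-1; with no added sugar → 17-2-1-2. Scheduled 26%. Selvast agreement on 17-2-3: 17-2-1-2 not covered. → 26%.
Line E: prepared meat product → 17-1; in airtight containers → 17-1-1; with no added sugar → 17-1-1-1. Scheduled 37%. Kestria agreement on 17-2-2-1: 17-1-1-1 not covered. → 37%.
Sum: 17% + 3% + 4% + 26% + 37% = 87%.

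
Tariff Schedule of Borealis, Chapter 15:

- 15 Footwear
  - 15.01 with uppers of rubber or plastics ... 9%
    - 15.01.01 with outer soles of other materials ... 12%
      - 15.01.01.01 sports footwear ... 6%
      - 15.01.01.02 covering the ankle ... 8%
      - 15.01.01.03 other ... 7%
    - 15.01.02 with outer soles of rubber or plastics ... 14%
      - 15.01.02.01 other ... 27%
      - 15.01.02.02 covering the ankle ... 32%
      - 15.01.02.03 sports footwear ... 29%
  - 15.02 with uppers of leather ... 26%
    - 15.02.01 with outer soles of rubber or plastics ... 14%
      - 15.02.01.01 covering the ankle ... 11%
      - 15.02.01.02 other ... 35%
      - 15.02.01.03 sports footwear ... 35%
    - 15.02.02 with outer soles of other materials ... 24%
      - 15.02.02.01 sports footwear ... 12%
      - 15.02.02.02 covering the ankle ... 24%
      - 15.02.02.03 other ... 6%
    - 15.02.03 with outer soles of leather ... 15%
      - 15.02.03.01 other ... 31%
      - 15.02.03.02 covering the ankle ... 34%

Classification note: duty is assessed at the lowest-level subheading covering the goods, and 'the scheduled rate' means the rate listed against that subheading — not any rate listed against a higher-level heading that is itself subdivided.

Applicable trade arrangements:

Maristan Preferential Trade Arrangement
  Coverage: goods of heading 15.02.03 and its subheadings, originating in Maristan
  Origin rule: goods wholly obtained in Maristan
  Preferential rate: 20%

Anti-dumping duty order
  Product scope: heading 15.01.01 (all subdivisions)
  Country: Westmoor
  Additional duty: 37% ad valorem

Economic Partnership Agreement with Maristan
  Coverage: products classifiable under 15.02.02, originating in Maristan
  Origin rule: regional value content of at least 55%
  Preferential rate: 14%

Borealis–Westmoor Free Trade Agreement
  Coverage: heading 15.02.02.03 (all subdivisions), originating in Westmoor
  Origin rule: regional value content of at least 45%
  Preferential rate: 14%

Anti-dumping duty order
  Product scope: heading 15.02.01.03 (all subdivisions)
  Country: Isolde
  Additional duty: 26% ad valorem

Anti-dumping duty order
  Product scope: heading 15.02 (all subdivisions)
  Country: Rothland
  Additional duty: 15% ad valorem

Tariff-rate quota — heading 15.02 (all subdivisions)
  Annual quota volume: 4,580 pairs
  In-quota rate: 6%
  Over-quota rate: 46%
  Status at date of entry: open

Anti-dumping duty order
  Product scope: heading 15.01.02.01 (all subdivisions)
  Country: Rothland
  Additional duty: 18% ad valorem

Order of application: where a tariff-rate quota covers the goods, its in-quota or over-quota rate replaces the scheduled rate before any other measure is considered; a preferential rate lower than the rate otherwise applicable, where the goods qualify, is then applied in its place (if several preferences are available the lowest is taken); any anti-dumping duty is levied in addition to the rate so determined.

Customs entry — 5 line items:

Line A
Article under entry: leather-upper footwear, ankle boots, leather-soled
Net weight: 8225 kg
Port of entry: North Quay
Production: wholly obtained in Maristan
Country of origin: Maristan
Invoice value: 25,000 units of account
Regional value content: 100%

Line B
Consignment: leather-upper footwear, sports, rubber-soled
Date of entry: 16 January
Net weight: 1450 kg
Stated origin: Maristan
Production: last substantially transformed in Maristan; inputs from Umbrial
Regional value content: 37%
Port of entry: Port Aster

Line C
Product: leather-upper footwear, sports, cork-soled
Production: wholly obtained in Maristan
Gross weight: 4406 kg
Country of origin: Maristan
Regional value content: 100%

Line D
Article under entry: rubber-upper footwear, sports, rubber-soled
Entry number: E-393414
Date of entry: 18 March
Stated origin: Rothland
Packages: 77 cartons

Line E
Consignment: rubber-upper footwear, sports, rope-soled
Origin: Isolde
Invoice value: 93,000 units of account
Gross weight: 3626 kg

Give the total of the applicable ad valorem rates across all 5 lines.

53%

Line A: leather-upper → 15.02; leather-soled → 15.02.03; ankle boots → 15.02.03.02. Scheduled 34%. quota on 15.02 open → in-quota 6%; Maristan agreement on 15.02.03: wholly obtained → 20% available; Maristan agreement on 15.02.02: 15.02.03.02 not covered; preference 20% not lower than 6% → no reduction. → 6%.
Line B: leather-upper → 15.02; rubber-soled → 15.02.01; sports → 15.02.01.03. Scheduled 35%. quota on 15.02 open → in-quota 6%; Maristan agreement on 15.02.03: 15.02.01.03 not covered; Maristan agreement on 15.02.02: 15.02.01.03 not covered. → 6%.
Line C: leather-upper → 15.02; cork-soled → 15.02.02; sports → 15.02.02.01. Scheduled 12%. quota on 15.02 open → in-quota 6%; Maristan agreement on 15.02.03: 15.02.02.01 not covered; Maristan agreement on 15.02.02: RVC ≥ 55% → 14% available; preference 14% not lower than 6% → no reduction. → 6%.
Line D: rubber-upper → 15.01; rubber-soled → 15.01.02; sports → 15.01.02.03. Scheduled 29%. No special measure applies. → 29%.
Line E: rubber-upper → 15.01; rope-soled → 15.01.01; sports → 15.01.01.01. Scheduled 6%. No special measure applies. → 6%.
Sum: 6% + 6% + 6% + 29% + 6% = 53%.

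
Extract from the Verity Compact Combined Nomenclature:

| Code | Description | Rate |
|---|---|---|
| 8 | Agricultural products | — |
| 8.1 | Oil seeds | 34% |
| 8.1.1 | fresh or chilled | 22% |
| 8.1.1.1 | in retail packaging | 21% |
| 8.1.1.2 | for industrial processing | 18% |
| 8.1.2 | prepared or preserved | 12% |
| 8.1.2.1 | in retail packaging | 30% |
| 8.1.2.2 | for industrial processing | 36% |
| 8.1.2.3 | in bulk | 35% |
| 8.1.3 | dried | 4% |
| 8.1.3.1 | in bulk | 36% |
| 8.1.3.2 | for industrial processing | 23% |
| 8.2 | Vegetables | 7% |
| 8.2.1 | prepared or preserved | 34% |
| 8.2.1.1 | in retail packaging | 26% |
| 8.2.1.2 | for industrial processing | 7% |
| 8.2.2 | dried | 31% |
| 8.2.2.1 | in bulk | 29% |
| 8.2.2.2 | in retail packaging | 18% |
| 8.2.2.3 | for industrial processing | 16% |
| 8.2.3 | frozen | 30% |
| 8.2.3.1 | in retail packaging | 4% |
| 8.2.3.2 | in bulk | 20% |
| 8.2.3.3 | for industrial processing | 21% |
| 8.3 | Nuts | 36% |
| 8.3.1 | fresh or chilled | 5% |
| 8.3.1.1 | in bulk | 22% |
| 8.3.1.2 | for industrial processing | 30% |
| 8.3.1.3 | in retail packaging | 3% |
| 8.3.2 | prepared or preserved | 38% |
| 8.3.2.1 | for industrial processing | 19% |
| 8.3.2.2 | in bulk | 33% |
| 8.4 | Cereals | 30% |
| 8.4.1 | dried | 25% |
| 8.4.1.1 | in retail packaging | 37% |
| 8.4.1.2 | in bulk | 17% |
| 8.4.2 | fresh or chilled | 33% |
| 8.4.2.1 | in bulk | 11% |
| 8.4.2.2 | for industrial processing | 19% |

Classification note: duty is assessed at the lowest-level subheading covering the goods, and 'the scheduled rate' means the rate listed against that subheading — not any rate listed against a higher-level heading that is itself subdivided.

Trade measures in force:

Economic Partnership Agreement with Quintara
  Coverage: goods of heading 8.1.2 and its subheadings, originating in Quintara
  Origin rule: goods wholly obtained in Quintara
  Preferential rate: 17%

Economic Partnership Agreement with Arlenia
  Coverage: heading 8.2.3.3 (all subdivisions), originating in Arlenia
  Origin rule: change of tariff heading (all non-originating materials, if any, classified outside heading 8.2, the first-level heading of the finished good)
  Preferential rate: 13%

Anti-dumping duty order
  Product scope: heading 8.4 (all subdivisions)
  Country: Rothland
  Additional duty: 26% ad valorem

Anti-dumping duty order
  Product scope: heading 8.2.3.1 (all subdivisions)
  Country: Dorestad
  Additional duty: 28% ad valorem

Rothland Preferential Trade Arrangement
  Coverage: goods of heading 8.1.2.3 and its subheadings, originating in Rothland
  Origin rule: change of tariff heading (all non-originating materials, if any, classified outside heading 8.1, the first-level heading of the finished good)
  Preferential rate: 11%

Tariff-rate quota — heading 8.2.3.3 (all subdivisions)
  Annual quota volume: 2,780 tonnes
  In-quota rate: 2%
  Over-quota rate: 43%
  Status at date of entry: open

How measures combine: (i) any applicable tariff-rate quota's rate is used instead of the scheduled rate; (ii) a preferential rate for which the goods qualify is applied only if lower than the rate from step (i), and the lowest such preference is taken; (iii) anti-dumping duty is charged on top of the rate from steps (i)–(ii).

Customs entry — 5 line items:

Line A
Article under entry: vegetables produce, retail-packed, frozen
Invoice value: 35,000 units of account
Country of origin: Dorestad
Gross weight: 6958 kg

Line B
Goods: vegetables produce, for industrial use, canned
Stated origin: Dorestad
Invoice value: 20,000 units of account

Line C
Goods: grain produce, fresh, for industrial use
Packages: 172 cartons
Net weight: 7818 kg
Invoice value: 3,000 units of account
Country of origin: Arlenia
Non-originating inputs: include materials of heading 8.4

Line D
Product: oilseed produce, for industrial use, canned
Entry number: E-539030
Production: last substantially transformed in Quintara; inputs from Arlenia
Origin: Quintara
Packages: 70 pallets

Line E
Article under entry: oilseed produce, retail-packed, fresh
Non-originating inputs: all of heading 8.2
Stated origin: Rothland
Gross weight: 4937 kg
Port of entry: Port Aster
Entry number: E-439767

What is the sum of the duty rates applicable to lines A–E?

115%

Line A: vegetables → 8.2; frozen → 8.2.3; retail-packed → 8.2.3.1. Scheduled 4%. anti-dumping (Dorestad, 8.2.3.1): +28%; total 4% + 28% = 32%. → 32%.
Line B: vegetables → 8.2; canned → 8.2.1; for industrial use → 8.2.1.2. Scheduled 7%. No special measure applies. → 7%.
Line C: grain → 8.4; fresh → 8.4.2; for industrial use → 8.4.2.2. Scheduled 19%. Arlenia agreement on 8.2.3.3: 8.4.2.2 not covered. → 19%.
Line D: oilseed → 8.1; canned → 8.1.2; for industrial use → 8.1.2.2. Scheduled 36%. Quintara agreement on 8.1.2: not wholly obtained. → 36%.
Line E: oilseed → 8.1; fresh → 8.1.1; retail-packed → 8.1.1.1. Scheduled 21%. Rothland agreement on 8.1.2.3: 8.1.1.1 not covered. → 21%.
Sum: 32% + 7% + 19% + 36% + 21% = 115%.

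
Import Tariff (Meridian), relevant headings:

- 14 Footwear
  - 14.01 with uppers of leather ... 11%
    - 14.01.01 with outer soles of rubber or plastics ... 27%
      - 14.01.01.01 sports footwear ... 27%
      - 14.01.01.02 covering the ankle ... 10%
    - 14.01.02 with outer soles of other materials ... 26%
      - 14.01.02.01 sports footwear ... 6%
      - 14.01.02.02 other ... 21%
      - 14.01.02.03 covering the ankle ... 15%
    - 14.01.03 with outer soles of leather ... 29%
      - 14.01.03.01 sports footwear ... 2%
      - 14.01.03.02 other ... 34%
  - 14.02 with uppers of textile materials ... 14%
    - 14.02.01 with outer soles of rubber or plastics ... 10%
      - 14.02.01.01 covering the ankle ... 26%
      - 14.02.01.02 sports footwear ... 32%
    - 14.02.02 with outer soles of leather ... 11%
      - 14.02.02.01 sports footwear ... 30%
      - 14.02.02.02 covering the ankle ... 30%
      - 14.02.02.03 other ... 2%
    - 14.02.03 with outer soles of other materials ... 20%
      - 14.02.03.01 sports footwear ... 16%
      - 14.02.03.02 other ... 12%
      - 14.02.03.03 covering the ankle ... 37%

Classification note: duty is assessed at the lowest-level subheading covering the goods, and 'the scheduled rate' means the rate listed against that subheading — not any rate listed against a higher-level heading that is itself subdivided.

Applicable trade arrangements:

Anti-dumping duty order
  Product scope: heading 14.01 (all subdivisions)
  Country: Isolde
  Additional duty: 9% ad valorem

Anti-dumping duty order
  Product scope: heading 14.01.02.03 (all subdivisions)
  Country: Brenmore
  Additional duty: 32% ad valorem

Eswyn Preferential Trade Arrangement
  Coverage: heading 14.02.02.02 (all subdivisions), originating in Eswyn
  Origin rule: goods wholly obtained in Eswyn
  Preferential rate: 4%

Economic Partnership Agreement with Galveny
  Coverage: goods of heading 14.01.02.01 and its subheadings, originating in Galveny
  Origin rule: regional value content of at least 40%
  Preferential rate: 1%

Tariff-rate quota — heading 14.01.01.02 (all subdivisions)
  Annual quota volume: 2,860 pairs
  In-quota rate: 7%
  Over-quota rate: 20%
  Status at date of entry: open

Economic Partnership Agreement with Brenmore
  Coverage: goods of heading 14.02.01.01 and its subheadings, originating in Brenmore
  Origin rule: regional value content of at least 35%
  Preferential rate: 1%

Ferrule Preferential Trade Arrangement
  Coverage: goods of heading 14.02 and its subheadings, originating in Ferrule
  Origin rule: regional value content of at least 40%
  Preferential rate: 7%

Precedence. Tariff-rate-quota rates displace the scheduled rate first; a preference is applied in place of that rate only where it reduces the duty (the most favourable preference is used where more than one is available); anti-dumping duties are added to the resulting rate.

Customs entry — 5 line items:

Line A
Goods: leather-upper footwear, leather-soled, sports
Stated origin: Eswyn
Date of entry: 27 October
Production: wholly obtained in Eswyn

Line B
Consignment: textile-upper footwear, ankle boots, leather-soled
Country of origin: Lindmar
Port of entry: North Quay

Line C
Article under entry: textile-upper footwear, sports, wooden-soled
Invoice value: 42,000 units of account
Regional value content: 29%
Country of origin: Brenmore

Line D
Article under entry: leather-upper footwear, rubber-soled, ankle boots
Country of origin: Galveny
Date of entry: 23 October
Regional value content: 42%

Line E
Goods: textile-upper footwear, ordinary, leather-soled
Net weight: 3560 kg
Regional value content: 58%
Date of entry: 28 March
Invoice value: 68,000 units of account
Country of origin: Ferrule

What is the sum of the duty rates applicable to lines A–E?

57%

Line A: leather-upper → 14.01; leather-soled → 14.01.03; sports → 14.01.03.01. Scheduled 2%. Eswyn agreement on 14.02.02.02: 14.01.03.01 not covered. → 2%.
Line B: textile-upper → 14.02; leather-soled → 14.02.02; ankle boots → 14.02.02.02. Scheduled 30%. No special measure applies. → 30%.
Line C: textile-upper → 14.02; wooden-soled → 14.02.03; sports → 14.02.03.01. Scheduled 16%. Brenmore agreement on 14.02.01.01: 14.02.03.01 not covered. → 16%.
Line D: leather-upper → 14.01; rubber-soled → 14.01.01; ankle boots → 14.01.01.02. Scheduled 10%. quota on 14.01.01.02 open → in-quota 7%; Galveny agreement on 14.01.02.01: 14.01.01.02 not covered. → 7%.
Line E: textile-upper → 14.02; leather-soled → 14.02.02; ordinary → 14.02.02.03. Scheduled 2%. Ferrule agreement on 14.02: RVC ≥ 40% → 7% available; preference 7% not lower than 2% → no reduction. → 2%.
Sum: 2% + 30% + 16% + 7% + 2% = 57%.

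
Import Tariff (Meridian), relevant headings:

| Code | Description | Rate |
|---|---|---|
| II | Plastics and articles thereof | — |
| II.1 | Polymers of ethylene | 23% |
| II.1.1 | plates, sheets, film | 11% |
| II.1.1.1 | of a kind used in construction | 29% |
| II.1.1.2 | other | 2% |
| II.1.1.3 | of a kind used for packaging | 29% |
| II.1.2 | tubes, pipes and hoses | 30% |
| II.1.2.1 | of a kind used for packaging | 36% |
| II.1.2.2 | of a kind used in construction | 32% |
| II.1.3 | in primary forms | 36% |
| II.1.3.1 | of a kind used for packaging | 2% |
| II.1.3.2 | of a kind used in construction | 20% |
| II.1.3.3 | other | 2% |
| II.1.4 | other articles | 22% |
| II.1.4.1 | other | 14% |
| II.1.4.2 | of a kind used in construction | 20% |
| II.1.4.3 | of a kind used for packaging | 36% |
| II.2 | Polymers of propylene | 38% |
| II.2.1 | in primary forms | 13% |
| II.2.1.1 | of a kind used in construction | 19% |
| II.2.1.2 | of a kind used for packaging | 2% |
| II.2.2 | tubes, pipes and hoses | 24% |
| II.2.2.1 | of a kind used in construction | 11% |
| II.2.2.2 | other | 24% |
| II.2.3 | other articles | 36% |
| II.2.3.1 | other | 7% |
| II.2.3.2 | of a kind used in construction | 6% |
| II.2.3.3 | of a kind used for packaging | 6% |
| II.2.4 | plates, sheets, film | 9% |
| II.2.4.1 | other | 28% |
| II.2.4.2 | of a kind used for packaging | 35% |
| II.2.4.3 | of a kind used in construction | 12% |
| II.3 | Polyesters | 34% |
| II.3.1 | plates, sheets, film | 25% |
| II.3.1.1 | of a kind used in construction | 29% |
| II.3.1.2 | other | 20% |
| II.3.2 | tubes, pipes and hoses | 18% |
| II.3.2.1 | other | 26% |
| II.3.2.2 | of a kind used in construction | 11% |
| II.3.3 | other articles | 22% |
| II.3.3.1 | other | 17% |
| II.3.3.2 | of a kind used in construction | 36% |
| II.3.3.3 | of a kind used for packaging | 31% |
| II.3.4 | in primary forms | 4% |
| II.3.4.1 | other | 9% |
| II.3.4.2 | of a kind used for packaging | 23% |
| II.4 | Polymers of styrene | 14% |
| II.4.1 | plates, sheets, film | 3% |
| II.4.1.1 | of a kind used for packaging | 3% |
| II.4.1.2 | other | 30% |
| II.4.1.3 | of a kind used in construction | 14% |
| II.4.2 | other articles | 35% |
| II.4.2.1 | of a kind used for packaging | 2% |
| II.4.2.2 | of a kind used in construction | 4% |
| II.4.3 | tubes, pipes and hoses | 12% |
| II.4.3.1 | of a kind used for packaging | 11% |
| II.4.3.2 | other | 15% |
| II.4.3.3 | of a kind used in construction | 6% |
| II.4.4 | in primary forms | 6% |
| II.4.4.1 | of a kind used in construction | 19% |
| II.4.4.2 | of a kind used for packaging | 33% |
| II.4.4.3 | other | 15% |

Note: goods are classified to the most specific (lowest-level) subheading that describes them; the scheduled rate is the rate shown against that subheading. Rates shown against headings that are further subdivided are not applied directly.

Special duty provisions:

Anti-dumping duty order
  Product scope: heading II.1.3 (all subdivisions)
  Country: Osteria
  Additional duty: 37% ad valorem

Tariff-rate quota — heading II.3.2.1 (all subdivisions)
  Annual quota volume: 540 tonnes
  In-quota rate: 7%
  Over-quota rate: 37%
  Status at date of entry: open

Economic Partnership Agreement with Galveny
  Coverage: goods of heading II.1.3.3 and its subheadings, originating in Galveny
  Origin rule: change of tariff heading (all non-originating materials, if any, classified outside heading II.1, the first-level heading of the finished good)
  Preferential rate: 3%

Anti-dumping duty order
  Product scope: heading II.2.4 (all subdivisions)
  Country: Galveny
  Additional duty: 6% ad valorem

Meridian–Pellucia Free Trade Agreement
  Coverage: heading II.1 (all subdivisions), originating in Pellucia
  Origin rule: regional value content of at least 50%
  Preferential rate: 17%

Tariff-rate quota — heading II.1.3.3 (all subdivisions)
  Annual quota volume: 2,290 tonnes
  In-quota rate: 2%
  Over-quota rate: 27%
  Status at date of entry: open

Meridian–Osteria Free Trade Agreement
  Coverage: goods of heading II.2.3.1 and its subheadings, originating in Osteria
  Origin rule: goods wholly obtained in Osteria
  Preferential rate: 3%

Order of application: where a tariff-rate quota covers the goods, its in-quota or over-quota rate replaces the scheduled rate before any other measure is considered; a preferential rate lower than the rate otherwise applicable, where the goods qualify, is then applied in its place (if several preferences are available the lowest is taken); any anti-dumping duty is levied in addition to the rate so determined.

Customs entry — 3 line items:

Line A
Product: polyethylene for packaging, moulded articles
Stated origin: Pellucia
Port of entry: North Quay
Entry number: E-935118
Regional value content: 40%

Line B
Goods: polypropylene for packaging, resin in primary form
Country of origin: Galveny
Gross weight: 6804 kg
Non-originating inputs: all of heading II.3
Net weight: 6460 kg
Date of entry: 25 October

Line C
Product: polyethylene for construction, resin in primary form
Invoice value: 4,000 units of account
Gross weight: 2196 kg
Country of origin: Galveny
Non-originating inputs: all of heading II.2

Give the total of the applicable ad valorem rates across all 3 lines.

Line A: polyethylene → II.1; moulded articles → II.1.4; for packaging → II.1.4.3. Scheduled 36%. Pellucia agreement on II.1: RVC < 50%. → 36%.
Line B: polypropylene → II.2; resin in primary form → II.2.1; for packaging → II.2.1.2. Scheduled 2%. Galveny agreement on II.1.3.3: II.2.1.2 not covered. → 2%.
Line C: polyethylene → II.1; resin in primary form → II.1.3; for construction → II.1.3.2. Scheduled 20%. Galveny agreement on II.1.3.3: II.1.3.2 not covered. → 20%.
Sum: 36% + 2% + 20% = 58%.

58%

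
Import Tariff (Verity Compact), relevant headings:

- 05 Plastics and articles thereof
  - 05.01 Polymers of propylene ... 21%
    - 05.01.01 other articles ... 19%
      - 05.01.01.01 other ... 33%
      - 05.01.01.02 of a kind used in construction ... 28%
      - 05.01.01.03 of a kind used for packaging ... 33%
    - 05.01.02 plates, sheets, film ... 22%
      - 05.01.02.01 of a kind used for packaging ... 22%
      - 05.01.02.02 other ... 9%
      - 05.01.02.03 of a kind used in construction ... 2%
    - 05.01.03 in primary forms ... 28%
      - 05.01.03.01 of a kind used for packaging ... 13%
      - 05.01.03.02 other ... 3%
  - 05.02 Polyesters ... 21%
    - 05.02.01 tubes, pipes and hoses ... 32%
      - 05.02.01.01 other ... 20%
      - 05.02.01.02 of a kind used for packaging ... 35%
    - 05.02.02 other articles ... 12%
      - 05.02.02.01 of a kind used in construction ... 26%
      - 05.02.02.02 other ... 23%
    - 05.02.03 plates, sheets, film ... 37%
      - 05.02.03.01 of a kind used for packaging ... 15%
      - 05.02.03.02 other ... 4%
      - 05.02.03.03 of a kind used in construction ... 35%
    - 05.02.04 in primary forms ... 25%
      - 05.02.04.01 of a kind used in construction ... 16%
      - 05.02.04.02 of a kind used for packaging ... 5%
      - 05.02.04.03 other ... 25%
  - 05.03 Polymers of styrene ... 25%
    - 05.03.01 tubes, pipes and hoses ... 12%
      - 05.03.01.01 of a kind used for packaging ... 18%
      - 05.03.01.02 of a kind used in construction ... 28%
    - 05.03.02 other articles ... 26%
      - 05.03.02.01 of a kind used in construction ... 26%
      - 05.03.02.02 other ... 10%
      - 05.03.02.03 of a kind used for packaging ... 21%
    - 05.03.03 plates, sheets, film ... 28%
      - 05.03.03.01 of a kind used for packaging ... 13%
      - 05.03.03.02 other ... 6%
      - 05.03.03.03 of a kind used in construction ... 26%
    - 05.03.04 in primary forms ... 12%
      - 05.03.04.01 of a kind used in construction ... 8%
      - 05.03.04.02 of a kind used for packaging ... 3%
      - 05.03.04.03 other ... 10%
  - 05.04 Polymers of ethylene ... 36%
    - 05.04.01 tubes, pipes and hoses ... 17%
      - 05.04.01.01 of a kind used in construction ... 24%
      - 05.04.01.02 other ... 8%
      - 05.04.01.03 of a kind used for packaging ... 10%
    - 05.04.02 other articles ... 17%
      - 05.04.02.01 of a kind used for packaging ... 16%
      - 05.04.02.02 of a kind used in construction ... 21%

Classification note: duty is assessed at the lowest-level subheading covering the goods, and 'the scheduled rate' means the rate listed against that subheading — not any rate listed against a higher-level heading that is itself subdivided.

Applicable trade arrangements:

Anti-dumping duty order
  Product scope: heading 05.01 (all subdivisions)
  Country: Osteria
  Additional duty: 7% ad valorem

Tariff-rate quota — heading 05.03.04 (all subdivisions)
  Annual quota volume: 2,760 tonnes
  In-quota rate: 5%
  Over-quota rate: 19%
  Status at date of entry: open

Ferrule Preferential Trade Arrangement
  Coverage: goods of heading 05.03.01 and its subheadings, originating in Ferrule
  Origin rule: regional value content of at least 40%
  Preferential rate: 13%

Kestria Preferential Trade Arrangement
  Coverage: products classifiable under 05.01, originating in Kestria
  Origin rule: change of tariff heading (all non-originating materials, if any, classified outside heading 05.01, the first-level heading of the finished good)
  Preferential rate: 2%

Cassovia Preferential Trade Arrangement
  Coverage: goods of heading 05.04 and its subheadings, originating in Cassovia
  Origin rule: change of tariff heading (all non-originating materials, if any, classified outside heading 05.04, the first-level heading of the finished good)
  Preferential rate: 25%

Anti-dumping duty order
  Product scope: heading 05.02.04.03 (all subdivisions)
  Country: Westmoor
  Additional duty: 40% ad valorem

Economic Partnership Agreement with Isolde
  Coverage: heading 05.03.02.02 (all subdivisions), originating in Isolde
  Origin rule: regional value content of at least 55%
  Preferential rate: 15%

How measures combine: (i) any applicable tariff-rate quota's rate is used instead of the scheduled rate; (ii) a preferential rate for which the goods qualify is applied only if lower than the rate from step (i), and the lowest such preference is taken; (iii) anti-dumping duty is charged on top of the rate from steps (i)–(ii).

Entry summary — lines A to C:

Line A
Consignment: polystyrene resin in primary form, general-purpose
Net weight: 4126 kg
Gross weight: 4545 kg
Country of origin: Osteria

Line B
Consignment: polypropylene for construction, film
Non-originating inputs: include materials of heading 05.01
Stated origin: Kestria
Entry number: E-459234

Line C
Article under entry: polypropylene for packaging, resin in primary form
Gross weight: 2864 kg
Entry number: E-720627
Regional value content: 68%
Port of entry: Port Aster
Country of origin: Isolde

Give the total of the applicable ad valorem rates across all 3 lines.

20%

Line A: polystyrene → 05.03; resin in primary form → 05.03.04; general-purpose → 05.03.04.03. Scheduled 10%. quota on 05.03.04 open → in-quota 5%. → 5%.
Line B: polypropylene → 05.01; film → 05.01.02; for construction → 05.01.02.03. Scheduled 2%. Kestria agreement on 05.01: CTH not met. → 2%.
Line C: polypropylene → 05.01; resin in primary form → 05.01.03; for packaging → 05.01.03.01. Scheduled 13%. Isolde agreement on 05.03.02.02: 05.01.03.01 not covered. → 13%.
Sum: 5% + 2% + 13% = 20%.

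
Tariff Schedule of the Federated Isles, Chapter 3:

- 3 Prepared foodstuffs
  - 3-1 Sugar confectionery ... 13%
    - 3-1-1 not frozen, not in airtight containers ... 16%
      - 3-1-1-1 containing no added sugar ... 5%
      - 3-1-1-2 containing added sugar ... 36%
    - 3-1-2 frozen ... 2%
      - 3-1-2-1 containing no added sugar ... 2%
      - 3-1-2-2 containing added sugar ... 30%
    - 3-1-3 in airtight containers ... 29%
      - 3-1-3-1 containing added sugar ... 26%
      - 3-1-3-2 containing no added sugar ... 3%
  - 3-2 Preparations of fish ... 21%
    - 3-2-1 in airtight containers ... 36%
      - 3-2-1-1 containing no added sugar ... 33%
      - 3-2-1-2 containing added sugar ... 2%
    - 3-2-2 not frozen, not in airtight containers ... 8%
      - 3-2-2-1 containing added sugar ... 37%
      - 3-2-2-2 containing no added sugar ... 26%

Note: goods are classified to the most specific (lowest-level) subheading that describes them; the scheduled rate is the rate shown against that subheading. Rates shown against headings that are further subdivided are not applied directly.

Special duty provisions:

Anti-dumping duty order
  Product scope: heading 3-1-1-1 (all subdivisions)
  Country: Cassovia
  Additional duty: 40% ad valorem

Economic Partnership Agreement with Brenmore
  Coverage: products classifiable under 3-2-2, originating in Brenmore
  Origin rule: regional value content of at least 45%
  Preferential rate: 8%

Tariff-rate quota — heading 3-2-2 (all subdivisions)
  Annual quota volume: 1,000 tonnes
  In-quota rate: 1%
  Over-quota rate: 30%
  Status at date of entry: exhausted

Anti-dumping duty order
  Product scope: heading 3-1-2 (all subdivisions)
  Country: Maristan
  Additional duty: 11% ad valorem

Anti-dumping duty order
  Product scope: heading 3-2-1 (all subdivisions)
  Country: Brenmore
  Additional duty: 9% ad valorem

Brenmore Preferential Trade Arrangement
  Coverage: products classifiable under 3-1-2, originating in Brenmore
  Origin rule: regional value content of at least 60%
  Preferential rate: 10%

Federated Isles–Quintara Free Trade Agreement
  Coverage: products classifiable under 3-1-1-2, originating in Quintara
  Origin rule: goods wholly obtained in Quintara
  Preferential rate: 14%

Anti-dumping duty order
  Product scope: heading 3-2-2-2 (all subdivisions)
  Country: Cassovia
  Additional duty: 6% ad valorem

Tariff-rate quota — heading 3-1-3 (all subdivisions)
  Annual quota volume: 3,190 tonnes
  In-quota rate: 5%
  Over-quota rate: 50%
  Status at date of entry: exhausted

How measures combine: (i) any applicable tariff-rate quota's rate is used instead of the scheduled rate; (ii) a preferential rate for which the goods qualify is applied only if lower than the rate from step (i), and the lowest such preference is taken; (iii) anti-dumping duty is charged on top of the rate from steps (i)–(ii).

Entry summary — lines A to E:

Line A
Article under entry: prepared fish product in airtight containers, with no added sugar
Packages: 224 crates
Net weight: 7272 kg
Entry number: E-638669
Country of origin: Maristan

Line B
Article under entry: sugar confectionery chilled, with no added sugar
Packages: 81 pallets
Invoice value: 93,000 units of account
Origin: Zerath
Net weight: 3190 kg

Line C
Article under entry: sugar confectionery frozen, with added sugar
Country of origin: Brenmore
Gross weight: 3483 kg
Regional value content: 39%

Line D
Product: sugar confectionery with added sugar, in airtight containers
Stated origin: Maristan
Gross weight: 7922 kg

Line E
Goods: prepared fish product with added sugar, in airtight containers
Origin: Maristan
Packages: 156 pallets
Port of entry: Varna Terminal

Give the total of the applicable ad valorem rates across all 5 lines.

120%

Line A: prepared fish product → 3-2; in airtight containers → 3-2-1; with no added sugar → 3-2-1-1. Scheduled 33%. No special measure applies. → 33%.
Line B: sugar confectionery → 3-1; chilled → 3-1-1; with no added sugar → 3-1-1-1. Scheduled 5%. No special measure applies. → 5%.
Line C: sugar confectionery → 3-1; frozen → 3-1-2; with added sugar → 3-1-2-2. Scheduled 30%. Brenmore agreement on 3-2-2: 3-1-2-2 not covered; Brenmore agreement on 3-1-2: RVC < 60%. → 30%.
Line D: sugar confectionery → 3-1; in airtight containers → 3-1-3; with added sugar → 3-1-3-1. Scheduled 26%. quota on 3-1-3 exhausted → over-quota 50%. → 50%.
Line E: prepared fish product → 3-2; in airtight containers → 3-2-1; with added sugar → 3-2-1-2. Scheduled 2%. No special measure applies. → 2%.
Sum: 33% + 5% + 30% + 50% + 2% = 120%.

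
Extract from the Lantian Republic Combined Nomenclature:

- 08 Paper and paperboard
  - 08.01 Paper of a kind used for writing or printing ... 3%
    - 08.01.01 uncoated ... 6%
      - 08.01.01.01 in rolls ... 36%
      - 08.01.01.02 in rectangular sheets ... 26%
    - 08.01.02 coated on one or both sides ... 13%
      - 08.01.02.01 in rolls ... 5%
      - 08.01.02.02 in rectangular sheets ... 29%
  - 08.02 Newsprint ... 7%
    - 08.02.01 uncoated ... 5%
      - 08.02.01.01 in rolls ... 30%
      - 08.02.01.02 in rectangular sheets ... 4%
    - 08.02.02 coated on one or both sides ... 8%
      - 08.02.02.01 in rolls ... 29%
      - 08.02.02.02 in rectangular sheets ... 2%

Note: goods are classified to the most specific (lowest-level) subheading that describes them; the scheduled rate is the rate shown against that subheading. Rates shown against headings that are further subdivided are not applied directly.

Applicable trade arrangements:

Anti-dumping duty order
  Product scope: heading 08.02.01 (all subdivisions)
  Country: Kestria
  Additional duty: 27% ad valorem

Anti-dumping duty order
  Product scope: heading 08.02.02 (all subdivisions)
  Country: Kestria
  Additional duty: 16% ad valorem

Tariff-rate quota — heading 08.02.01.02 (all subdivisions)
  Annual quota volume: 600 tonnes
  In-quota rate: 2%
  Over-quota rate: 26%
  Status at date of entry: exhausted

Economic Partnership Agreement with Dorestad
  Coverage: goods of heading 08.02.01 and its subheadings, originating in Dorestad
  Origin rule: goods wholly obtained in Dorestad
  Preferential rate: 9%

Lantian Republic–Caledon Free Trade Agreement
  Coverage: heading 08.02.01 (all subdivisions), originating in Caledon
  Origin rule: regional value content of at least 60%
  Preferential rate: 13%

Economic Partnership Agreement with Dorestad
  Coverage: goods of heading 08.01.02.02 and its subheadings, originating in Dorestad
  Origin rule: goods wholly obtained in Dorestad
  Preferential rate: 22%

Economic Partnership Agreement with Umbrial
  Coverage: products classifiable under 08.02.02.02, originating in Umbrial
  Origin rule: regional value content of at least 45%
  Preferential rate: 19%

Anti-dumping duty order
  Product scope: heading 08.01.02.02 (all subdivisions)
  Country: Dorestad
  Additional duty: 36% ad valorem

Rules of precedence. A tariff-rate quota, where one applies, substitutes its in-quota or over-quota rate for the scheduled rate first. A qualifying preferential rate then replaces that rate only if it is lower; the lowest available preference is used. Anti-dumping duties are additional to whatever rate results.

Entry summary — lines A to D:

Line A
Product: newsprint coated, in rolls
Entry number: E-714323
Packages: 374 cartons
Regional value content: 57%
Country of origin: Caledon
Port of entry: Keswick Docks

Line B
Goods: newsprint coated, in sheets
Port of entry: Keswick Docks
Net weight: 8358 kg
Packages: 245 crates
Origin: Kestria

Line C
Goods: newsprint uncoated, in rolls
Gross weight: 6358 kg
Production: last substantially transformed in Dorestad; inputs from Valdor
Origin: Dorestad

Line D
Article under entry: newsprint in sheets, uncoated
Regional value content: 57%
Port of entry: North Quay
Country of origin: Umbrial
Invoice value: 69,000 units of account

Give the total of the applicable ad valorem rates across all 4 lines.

Line A: newsprint → 08.02; coated → 08.02.02; in rolls → 08.02.02.01. Scheduled 29%. Caledon agreement on 08.02.01: 08.02.02.01 not covered. → 29%.
Line B: newsprint → 08.02; coated → 08.02.02; in sheets → 08.02.02.02. Scheduled 2%. anti-dumping (Kestria, 08.02.02): +16%; total 2% + 16% = 18%. → 18%.
Line C: newsprint → 08.02; uncoated → 08.02.01; in rolls → 08.02.01.01. Scheduled 30%. Dorestad agreement on 08.02.01: not wholly obtained; Dorestad agreement on 08.01.02.02: 08.02.01.01 not covered. → 30%.
Line D: newsprint → 08.02; uncoated → 08.02.01; in sheets → 08.02.01.02. Scheduled 4%. quota on 08.02.01.02 exhausted → over-quota 26%; Umbrial agreement on 08.02.02.02: 08.02.01.02 not covered. → 26%.
Sum: 29% + 18% + 30% + 26% = 103%.

103%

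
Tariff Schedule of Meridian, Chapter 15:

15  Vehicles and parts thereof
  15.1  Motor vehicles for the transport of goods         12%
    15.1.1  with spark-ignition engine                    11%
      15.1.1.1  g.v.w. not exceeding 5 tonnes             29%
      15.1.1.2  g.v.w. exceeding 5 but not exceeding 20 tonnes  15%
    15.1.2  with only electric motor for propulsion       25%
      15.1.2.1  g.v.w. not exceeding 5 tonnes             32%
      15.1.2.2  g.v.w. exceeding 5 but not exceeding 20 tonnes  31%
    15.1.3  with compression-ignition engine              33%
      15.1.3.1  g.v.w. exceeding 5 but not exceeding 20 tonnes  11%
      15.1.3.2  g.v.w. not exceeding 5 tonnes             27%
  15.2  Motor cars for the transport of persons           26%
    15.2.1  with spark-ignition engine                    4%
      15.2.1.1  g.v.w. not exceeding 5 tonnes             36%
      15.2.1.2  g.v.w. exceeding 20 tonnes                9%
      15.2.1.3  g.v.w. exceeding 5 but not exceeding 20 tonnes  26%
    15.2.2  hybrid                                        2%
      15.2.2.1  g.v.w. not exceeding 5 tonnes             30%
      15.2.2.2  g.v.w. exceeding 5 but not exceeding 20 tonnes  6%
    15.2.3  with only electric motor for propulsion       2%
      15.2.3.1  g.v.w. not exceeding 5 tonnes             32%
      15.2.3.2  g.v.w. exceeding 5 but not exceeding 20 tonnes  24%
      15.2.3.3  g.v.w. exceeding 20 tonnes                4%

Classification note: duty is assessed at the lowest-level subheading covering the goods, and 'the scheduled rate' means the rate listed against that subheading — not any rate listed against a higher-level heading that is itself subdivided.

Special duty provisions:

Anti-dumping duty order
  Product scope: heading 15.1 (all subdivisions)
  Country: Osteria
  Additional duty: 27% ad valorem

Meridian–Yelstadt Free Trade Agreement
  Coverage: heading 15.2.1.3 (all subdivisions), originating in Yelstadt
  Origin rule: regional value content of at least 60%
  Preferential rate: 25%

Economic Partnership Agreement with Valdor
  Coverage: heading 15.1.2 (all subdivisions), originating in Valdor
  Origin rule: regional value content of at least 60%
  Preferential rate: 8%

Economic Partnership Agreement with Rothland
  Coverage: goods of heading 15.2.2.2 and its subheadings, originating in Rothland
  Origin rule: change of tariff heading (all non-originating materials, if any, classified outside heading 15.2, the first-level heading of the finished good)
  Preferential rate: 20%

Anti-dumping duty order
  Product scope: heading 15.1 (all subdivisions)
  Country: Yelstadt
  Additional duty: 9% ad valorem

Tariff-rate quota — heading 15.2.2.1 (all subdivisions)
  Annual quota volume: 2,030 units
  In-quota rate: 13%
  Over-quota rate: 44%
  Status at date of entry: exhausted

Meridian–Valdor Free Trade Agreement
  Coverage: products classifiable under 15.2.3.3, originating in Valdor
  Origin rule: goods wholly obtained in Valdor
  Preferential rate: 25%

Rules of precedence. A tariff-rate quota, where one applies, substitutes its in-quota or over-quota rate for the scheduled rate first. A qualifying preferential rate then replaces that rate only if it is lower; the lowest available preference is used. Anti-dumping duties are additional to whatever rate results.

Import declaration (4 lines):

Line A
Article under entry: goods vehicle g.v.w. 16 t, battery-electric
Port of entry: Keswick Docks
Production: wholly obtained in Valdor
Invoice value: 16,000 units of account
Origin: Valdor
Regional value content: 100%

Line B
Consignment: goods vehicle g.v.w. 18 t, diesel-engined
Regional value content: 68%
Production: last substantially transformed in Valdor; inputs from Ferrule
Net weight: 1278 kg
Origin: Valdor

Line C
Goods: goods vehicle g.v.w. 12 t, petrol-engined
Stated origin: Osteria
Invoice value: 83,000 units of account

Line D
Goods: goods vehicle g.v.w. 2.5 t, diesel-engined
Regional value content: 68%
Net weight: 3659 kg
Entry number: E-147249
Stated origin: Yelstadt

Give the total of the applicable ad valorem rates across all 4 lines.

97%

Line A: goods vehicle → 15.1; battery-electric → 15.1.2; g.v.w. 16 t → 15.1.2.2. Scheduled 31%. Valdor agreement on 15.1.2: RVC ≥ 60% → 8% available; Valdor agreement on 15.2.3.3: 15.1.2.2 not covered; preferential 8%. → 8%.
Line B: goods vehicle → 15.1; diesel-engined → 15.1.3; g.v.w. 18 t → 15.1.3.1. Scheduled 11%. Valdor agreement on 15.1.2: 15.1.3.1 not covered; Valdor agreement on 15.2.3.3: 15.1.3.1 not covered. → 11%.
Line C: goods vehicle → 15.1; petrol-engined → 15.1.1; g.v.w. 12 t → 15.1.1.2. Scheduled 15%. anti-dumping (Osteria, 15.1): +27%; total 15% + 27% = 42%. → 42%.
Line D: goods vehicle → 15.1; diesel-engined → 15.1.3; g.v.w. 2.5 t → 15.1.3.2. Scheduled 27%. Yelstadt agreement on 15.2.1.3: 15.1.3.2 not covered; anti-dumping (Yelstadt, 15.1): +9%; total 27% + 9% = 36%. → 36%.
Sum: 8% + 11% + 42% + 36% = 97%.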